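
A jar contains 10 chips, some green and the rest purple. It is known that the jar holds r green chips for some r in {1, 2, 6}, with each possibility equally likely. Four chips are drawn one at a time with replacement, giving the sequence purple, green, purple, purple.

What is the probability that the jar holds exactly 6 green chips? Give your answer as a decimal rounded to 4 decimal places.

For each hypothesis, P(data | H) works out to: P(data | r = 1) = (9/10)(1/10)(9/10)(9/10) = 0.0729; P(data | r = 2) = (8/10)(2/10)(8/10)(8/10) = 0.1024; P(data | r = 6) = (4/10)(6/10)(4/10)(4/10) = 0.0384.
Weighting by the prior gives 1/3 · 0.0729 = 0.0243, 1/3 · 0.1024 = 0.034133, 1/3 · 0.0384 = 0.0128; these sum to 0.071233.
Hence P(r = 6 | data) = (0.0128) / (0.071233) = 0.17969.

0.1797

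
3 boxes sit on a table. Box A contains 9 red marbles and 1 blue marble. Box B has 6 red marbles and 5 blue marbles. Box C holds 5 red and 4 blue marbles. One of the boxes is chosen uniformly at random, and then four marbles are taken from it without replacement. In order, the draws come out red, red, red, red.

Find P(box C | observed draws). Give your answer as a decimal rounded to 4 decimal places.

0.0579

Compute the likelihood of the observed sequence for each case: P(data | box A) = (9/10)(8/9)(7/8)(6/7) = 0.6; P(data | box B) = (6/11)(5/10)(4/9)(3/8) = 0.045455; P(data | box C) = (5/9)(4/8)(3/7)(2/6) = 0.039683.
The prior-weighted likelihoods are 1/3 · 0.6 = 0.2, 1/3 · 0.045455 = 0.015152, 1/3 · 0.039683 = 0.013228; summing to 0.22838.
By Bayes' rule, P(box C | data) = (0.013228) / (0.22838) = 0.057919.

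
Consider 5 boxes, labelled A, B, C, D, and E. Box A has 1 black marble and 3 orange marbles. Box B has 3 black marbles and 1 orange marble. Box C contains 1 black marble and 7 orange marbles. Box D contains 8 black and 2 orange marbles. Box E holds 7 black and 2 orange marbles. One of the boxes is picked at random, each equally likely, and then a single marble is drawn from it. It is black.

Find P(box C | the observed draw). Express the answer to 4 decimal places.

0.0462

For each hypothesis, P(data | H) works out to: P(data | box A) = (1/4) = 0.25; P(data | box B) = (3/4) = 0.75; P(data | box C) = (1/8) = 0.125; P(data | box D) = (8/10) = 0.8; P(data | box E) = (7/9) = 0.77778.
The prior-weighted likelihoods are 1/5 · 0.25 = 0.05, 1/5 · 0.75 = 0.15, 1/5 · 0.125 = 0.025, 1/5 · 0.8 = 0.16, 1/5 · 0.77778 = 0.15556; with total 0.54056.
So P(box C | data) = (0.025) / (0.54056) = 0.046249.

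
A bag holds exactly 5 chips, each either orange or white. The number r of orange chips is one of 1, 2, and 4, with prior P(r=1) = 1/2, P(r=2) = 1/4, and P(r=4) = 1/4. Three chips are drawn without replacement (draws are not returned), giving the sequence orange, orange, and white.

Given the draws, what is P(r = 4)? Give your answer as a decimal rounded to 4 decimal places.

Compute the likelihood of the observed sequence for each case: P(data | r = 1) = (1/5)(0/4) = 0; P(data | r = 2) = (2/5)(1/4)(3/3) = 1/10; P(data | r = 4) = (4/5)(3/4)(1/3) = 1/5.
The prior-weighted likelihoods are 1/2 · 0 = 0, 1/4 · 1/10 = 1/40, 1/4 · 1/5 = 1/20; summing to 3/40.
By Bayes' rule, P(r = 4 | data) = (1/20) / (3/40) = 2/3.

0.6667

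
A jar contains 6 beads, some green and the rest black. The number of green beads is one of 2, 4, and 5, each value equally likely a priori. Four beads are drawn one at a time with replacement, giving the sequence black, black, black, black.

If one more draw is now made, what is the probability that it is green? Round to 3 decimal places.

0.355

For each hypothesis, P(data | H) works out to: P(data | r = 2) = (4/6)(4/6)(4/6)(4/6) = 0.19753; P(data | r = 4) = (2/6)(2/6)(2/6)(2/6) = 0.012346; P(data | r = 5) = (1/6)(1/6)(1/6)(1/6) = 0.0007716.
The prior-weighted likelihoods are 1/3 · 0.19753 = 0.065844, 1/3 · 0.012346 = 0.0041152, 1/3 · 0.0007716 = 0.0002572; summing to 0.070216.
Normalising, the posterior is P(r = 2 | data) = 0.93773, P(r = 4 | data) = 0.058608, P(r = 5 | data) = 0.003663.
So P(green next | data) = Σ P(green next | H) P(H | data) = (1/3)(0.93773) + (2/3)(0.058608) + (5/6)(0.003663) = 0.3547.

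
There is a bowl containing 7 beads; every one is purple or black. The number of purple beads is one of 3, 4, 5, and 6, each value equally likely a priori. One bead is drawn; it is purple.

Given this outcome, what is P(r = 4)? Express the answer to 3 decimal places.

0.222

Under each hypothesis, the probability of this draw is: P(data | r = 3) = (3/7) = 3/7; P(data | r = 4) = (4/7) = 4/7; P(data | r = 5) = (5/7) = 5/7; P(data | r = 6) = (6/7) = 6/7.
Weighting by the prior gives 1/4 · 3/7 = 3/28, 1/4 · 4/7 = 1/7, 1/4 · 5/7 = 5/28, 1/4 · 6/7 = 3/14; with total 9/14.
By Bayes' rule, P(r = 4 | data) = (1/7) / (9/14) = 2/9.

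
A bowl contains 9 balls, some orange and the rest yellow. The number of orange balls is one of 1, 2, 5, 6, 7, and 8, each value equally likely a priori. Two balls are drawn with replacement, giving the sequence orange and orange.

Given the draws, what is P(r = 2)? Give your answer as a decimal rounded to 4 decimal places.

0.0223

Under each hypothesis, the probability of the observed sequence is: P(data | r = 1) = (1/9)(1/9) = 1/81; P(data | r = 2) = (2/9)(2/9) = 4/81; P(data | r = 5) = (5/9)(5/9) = 25/81; P(data | r = 6) = (6/9)(6/9) = 4/9; P(data | r = 7) = (7/9)(7/9) = 49/81; P(data | r = 8) = (8/9)(8/9) = 64/81.
Multiplying each by its prior: 1/6 · 1/81 = 1/486, 1/6 · 4/81 = 2/243, 1/6 · 25/81 = 25/486, 1/6 · 4/9 = 2/27, 1/6 · 49/81 = 49/486, 1/6 · 64/81 = 32/243; summing to 179/486.
Therefore the posterior P(r = 2 | data) = (2/243) / (179/486) = 4/179.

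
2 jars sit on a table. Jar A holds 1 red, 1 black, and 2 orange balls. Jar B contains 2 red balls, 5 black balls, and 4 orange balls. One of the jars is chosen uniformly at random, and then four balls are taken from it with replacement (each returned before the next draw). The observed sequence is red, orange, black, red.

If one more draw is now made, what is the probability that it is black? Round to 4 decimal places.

0.3342

For each hypothesis, P(data | H) works out to: P(data | jar A) = (1/4)(2/4)(1/4)(1/4) = 0.0078125; P(data | jar B) = (2/11)(4/11)(5/11)(2/11) = 0.0054641.
Weighting by the prior gives 1/2 · 0.0078125 = 0.0039062, 1/2 · 0.0054641 = 0.0027321; these sum to 0.0066383.
Dividing through by the total gives posterior P(jar A | data) = 0.58844, P(jar B | data) = 0.41156.
Averaging over the posterior, P(black next | data) = (1/4)(0.58844) + (5/11)(0.41156) = 0.33418.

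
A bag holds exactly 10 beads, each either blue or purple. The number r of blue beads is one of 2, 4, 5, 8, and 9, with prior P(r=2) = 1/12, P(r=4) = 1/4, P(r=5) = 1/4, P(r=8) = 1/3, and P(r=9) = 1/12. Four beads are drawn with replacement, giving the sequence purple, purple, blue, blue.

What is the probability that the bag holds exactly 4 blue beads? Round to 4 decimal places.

0.3481

Compute the likelihood of the observed sequence for each case: P(data | r = 2) = (8/10)(8/10)(2/10)(2/10) = 0.0256; P(data | r = 4) = (6/10)(6/10)(4/10)(4/10) = 0.0576; P(data | r = 5) = (5/10)(5/10)(5/10)(5/10) = 0.0625; P(data | r = 8) = (2/10)(2/10)(8/10)(8/10) = 0.0256; P(data | r = 9) = (1/10)(1/10)(9/10)(9/10) = 0.0081.
The prior-weighted likelihoods are 1/12 · 0.0256 = 0.0021333, 1/4 · 0.0576 = 0.0144, 1/4 · 0.0625 = 0.015625, 1/3 · 0.0256 = 0.0085333, 1/12 · 0.0081 = 0.000675; with total 0.041367.
Hence P(r = 4 | data) = (0.0144) / (0.041367) = 0.34811.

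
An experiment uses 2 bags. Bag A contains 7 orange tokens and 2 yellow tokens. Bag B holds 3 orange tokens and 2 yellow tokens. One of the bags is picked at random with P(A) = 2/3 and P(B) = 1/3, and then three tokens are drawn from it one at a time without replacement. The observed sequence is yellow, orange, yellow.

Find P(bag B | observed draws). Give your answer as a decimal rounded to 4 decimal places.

0.6429

Under each hypothesis, the probability of the observed sequence is: P(data | bag A) = (2/9)(7/8)(1/7) = 1/36; P(data | bag B) = (2/5)(3/4)(1/3) = 1/10.
The prior-weighted likelihoods are 2/3 · 1/36 = 1/54, 1/3 · 1/10 = 1/30; with total 7/135.
So P(bag B | data) = (1/30) / (7/135) = 9/14.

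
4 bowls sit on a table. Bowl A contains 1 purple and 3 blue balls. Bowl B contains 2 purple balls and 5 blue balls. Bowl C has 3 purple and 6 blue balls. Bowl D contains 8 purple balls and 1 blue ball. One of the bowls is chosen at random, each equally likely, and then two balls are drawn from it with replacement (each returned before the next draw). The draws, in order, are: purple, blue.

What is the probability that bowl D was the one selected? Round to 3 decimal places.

For each hypothesis, P(data | H) works out to: P(data | bowl A) = (1/4)(3/4) = 0.1875; P(data | bowl B) = (2/7)(5/7) = 0.20408; P(data | bowl C) = (3/9)(6/9) = 0.22222; P(data | bowl D) = (8/9)(1/9) = 0.098765.
Multiplying each by its prior: 1/4 · 0.1875 = 0.046875, 1/4 · 0.20408 = 0.05102, 1/4 · 0.22222 = 0.055556, 1/4 · 0.098765 = 0.024691; with total 0.17814.
So P(bowl D | data) = (0.024691) / (0.17814) = 0.1386.

0.139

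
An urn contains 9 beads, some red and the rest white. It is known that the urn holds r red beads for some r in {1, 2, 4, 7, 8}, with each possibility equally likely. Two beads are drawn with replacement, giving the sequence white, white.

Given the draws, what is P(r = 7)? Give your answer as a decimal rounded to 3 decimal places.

0.028

For each hypothesis, P(data | H) works out to: P(data | r = 1) = (8/9)(8/9) = 64/81; P(data | r = 2) = (7/9)(7/9) = 49/81; P(data | r = 4) = (5/9)(5/9) = 25/81; P(data | r = 7) = (2/9)(2/9) = 4/81; P(data | r = 8) = (1/9)(1/9) = 1/81.
Weighting by the prior gives 1/5 · 64/81 = 64/405, 1/5 · 49/81 = 49/405, 1/5 · 25/81 = 5/81, 1/5 · 4/81 = 4/405, 1/5 · 1/81 = 1/405; summing to 143/405.
Hence P(r = 7 | data) = (4/405) / (143/405) = 4/143.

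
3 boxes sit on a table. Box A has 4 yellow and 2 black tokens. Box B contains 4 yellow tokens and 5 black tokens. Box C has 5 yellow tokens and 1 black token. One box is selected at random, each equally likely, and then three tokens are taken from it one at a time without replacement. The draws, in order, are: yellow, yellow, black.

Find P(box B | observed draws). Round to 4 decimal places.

0.2451

Under each hypothesis, the probability of the observed sequence is: P(data | box A) = (4/6)(3/5)(2/4) = 1/5; P(data | box B) = (4/9)(3/8)(5/7) = 5/42; P(data | box C) = (5/6)(4/5)(1/4) = 1/6.
Multiplying each by its prior: 1/3 · 1/5 = 1/15, 1/3 · 5/42 = 5/126, 1/3 · 1/6 = 1/18; summing to 17/105.
Hence P(box B | data) = (5/126) / (17/105) = 25/102.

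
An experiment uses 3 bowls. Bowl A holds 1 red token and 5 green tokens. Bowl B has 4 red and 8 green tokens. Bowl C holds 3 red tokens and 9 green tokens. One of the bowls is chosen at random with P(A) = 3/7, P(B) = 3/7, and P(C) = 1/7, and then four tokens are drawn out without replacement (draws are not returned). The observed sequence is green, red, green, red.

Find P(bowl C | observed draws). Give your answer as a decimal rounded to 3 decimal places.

Under each hypothesis, the probability of the observed sequence is: P(data | bowl A) = (5/6)(1/5)(4/4)(0/3) = 0; P(data | bowl B) = (8/12)(4/11)(7/10)(3/9) = 0.056566; P(data | bowl C) = (9/12)(3/11)(8/10)(2/9) = 0.036364.
The prior-weighted likelihoods are 3/7 · 0 = 0, 3/7 · 0.056566 = 0.024242, 1/7 · 0.036364 = 0.0051948; these sum to 0.029437.
So P(bowl C | data) = (0.0051948) / (0.029437) = 0.17647.

0.176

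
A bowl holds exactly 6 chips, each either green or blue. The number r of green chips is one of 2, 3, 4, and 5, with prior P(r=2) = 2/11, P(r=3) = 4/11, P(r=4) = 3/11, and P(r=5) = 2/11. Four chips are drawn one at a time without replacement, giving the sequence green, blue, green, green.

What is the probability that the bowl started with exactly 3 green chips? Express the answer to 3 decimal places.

0.214

Compute the likelihood of the observed sequence for each case: P(data | r = 2) = (2/6)(4/5)(1/4)(0/3) = 0; P(data | r = 3) = (3/6)(3/5)(2/4)(1/3) = 1/20; P(data | r = 4) = (4/6)(2/5)(3/4)(2/3) = 2/15; P(data | r = 5) = (5/6)(1/5)(4/4)(3/3) = 1/6.
Multiplying each by its prior: 2/11 · 0 = 0, 4/11 · 1/20 = 1/55, 3/11 · 2/15 = 2/55, 2/11 · 1/6 = 1/33; these sum to 14/165.
Therefore the posterior P(r = 3 | data) = (1/55) / (14/165) = 3/14.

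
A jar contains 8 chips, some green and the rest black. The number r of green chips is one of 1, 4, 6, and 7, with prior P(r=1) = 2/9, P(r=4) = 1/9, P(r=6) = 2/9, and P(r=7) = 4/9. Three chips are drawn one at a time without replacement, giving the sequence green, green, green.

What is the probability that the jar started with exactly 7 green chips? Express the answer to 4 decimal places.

Under each hypothesis, the probability of the observed sequence is: P(data | r = 1) = (1/8)(0/7) = 0; P(data | r = 4) = (4/8)(3/7)(2/6) = 1/14; P(data | r = 6) = (6/8)(5/7)(4/6) = 5/14; P(data | r = 7) = (7/8)(6/7)(5/6) = 5/8.
Weighting by the prior gives 2/9 · 0 = 0, 1/9 · 1/14 = 1/126, 2/9 · 5/14 = 5/63, 4/9 · 5/8 = 5/18; summing to 23/63.
Therefore the posterior P(r = 7 | data) = (5/18) / (23/63) = 35/46.

0.7609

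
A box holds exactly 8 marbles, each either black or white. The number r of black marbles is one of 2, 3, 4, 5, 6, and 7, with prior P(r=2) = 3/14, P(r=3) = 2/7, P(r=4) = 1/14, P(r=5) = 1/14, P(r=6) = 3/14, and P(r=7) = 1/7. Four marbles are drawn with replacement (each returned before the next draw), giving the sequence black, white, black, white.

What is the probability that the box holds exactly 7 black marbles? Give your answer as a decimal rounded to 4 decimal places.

Under each hypothesis, the probability of the observed sequence is: P(data | r = 2) = (2/8)(6/8)(2/8)(6/8) = 0.035156; P(data | r = 3) = (3/8)(5/8)(3/8)(5/8) = 0.054932; P(data | r = 4) = (4/8)(4/8)(4/8)(4/8) = 0.0625; P(data | r = 5) = (5/8)(3/8)(5/8)(3/8) = 0.054932; P(data | r = 6) = (6/8)(2/8)(6/8)(2/8) = 0.035156; P(data | r = 7) = (7/8)(1/8)(7/8)(1/8) = 0.011963.
The prior-weighted likelihoods are 3/14 · 0.035156 = 0.0075335, 2/7 · 0.054932 = 0.015695, 1/14 · 0.0625 = 0.0044643, 1/14 · 0.054932 = 0.0039237, 3/14 · 0.035156 = 0.0075335, 1/7 · 0.011963 = 0.001709; these sum to 0.040859.
By Bayes' rule, P(r = 7 | data) = (0.001709) / (0.040859) = 0.041827.

0.0418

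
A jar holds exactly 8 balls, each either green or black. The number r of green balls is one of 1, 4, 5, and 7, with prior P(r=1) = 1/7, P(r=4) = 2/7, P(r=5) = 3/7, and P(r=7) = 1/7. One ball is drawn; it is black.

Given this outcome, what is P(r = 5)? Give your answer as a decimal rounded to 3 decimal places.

0.360

For each hypothesis, P(data | H) works out to: P(data | r = 1) = (7/8) = 7/8; P(data | r = 4) = (4/8) = 1/2; P(data | r = 5) = (3/8) = 3/8; P(data | r = 7) = (1/8) = 1/8.
The prior-weighted likelihoods are 1/7 · 7/8 = 1/8, 2/7 · 1/2 = 1/7, 3/7 · 3/8 = 9/56, 1/7 · 1/8 = 1/56; these sum to 25/56.
Hence P(r = 5 | data) = (9/56) / (25/56) = 9/25.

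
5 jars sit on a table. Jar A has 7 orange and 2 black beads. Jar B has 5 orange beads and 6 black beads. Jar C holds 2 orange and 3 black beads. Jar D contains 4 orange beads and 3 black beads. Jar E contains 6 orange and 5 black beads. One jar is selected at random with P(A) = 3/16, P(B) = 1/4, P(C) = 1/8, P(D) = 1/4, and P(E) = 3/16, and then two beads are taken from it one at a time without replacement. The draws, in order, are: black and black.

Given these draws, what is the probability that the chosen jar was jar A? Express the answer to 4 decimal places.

0.0288

For each hypothesis, P(data | H) works out to: P(data | jar A) = (2/9)(1/8) = 0.027778; P(data | jar B) = (6/11)(5/10) = 0.27273; P(data | jar C) = (3/5)(2/4) = 0.3; P(data | jar D) = (3/7)(2/6) = 0.14286; P(data | jar E) = (5/11)(4/10) = 0.18182.
The prior-weighted likelihoods are 3/16 · 0.027778 = 0.0052083, 1/4 · 0.27273 = 0.068182, 1/8 · 0.3 = 0.0375, 1/4 · 0.14286 = 0.035714, 3/16 · 0.18182 = 0.034091; these sum to 0.1807.
Therefore the posterior P(jar A | data) = (0.0052083) / (0.1807) = 0.028824.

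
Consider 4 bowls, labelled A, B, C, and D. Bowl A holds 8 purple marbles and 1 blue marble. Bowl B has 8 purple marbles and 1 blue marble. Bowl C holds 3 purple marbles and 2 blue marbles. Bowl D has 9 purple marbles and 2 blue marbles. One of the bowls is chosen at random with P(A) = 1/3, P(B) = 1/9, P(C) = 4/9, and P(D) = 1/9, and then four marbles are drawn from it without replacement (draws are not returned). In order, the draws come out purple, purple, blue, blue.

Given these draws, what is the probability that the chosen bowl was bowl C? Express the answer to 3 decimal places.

Under each hypothesis, the probability of the observed sequence is: P(data | bowl A) = (8/9)(7/8)(1/7)(0/6) = 0; P(data | bowl B) = (8/9)(7/8)(1/7)(0/6) = 0; P(data | bowl C) = (3/5)(2/4)(2/3)(1/2) = 1/10; P(data | bowl D) = (9/11)(8/10)(2/9)(1/8) = 1/55.
Weighting by the prior gives 1/3 · 0 = 0, 1/9 · 0 = 0, 4/9 · 1/10 = 2/45, 1/9 · 1/55 = 1/495; summing to 23/495.
By Bayes' rule, P(bowl C | data) = (2/45) / (23/495) = 22/23.

0.957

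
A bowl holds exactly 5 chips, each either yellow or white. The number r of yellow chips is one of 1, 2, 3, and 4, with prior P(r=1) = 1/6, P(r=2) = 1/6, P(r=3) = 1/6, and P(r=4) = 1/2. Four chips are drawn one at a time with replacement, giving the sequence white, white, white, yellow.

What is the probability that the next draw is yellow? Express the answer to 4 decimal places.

0.3792

The likelihood of the observed sequence under each hypothesis: P(data | r = 1) = (4/5)(4/5)(4/5)(1/5) = 0.1024; P(data | r = 2) = (3/5)(3/5)(3/5)(2/5) = 0.0864; P(data | r = 3) = (2/5)(2/5)(2/5)(3/5) = 0.0384; P(data | r = 4) = (1/5)(1/5)(1/5)(4/5) = 0.0064.
Multiplying each by its prior: 1/6 · 0.1024 = 0.017067, 1/6 · 0.0864 = 0.0144, 1/6 · 0.0384 = 0.0064, 1/2 · 0.0064 = 0.0032; these sum to 0.041067.
Dividing through by the total gives posterior P(r = 1 | data) = 0.41558, P(r = 2 | data) = 0.35065, P(r = 3 | data) = 0.15584, P(r = 4 | data) = 0.077922.
Averaging over the posterior, P(yellow next | data) = (1/5)(0.41558) + (2/5)(0.35065) + (3/5)(0.15584) + (4/5)(0.077922) = 0.37922.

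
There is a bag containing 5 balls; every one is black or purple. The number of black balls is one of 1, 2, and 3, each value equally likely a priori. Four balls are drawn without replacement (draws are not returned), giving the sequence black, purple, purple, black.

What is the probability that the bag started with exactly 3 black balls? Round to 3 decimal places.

The likelihood of the observed sequence under each hypothesis: P(data | r = 1) = (1/5)(4/4)(3/3)(0/2) = 0; P(data | r = 2) = (2/5)(3/4)(2/3)(1/2) = 1/10; P(data | r = 3) = (3/5)(2/4)(1/3)(2/2) = 1/10.
Weighting by the prior gives 1/3 · 0 = 0, 1/3 · 1/10 = 1/30, 1/3 · 1/10 = 1/30; summing to 1/15.
Hence P(r = 3 | data) = (1/30) / (1/15) = 1/2.

0.500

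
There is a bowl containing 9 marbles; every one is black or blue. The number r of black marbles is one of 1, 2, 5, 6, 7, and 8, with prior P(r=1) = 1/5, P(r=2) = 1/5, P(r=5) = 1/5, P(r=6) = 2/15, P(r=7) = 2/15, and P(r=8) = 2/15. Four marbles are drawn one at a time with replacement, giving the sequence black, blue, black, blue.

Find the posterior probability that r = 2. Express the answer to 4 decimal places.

0.1868

Under each hypothesis, the probability of the observed sequence is: P(data | r = 1) = (1/9)(8/9)(1/9)(8/9) = 0.0097546; P(data | r = 2) = (2/9)(7/9)(2/9)(7/9) = 0.029873; P(data | r = 5) = (5/9)(4/9)(5/9)(4/9) = 0.060966; P(data | r = 6) = (6/9)(3/9)(6/9)(3/9) = 0.049383; P(data | r = 7) = (7/9)(2/9)(7/9)(2/9) = 0.029873; P(data | r = 8) = (8/9)(1/9)(8/9)(1/9) = 0.0097546.
Weighting by the prior gives 1/5 · 0.0097546 = 0.0019509, 1/5 · 0.029873 = 0.0059747, 1/5 · 0.060966 = 0.012193, 2/15 · 0.049383 = 0.0065844, 2/15 · 0.029873 = 0.0039831, 2/15 · 0.0097546 = 0.0013006; with total 0.031987.
Therefore the posterior P(r = 2 | data) = (0.0059747) / (0.031987) = 0.18679.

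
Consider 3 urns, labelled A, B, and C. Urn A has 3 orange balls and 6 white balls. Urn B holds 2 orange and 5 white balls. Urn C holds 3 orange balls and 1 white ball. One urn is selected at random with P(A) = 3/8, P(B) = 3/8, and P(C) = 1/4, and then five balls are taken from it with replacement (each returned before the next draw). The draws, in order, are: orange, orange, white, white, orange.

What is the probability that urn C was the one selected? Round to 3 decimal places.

For each hypothesis, P(data | H) works out to: P(data | urn A) = (3/9)(3/9)(6/9)(6/9)(3/9) = 0.016461; P(data | urn B) = (2/7)(2/7)(5/7)(5/7)(2/7) = 0.0119; P(data | urn C) = (3/4)(3/4)(1/4)(1/4)(3/4) = 0.026367.
Weighting by the prior gives 3/8 · 0.016461 = 0.0061728, 3/8 · 0.0119 = 0.0044624, 1/4 · 0.026367 = 0.0065918; with total 0.017227.
By Bayes' rule, P(urn C | data) = (0.0065918) / (0.017227) = 0.38264.

0.383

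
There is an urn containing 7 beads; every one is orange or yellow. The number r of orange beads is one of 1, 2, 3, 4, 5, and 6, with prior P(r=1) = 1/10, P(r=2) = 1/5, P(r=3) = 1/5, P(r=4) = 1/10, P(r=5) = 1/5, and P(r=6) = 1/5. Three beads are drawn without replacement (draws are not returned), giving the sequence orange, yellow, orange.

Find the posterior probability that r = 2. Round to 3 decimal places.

0.082

For each hypothesis, P(data | H) works out to: P(data | r = 1) = (1/7)(6/6)(0/5) = 0; P(data | r = 2) = (2/7)(5/6)(1/5) = 1/21; P(data | r = 3) = (3/7)(4/6)(2/5) = 4/35; P(data | r = 4) = (4/7)(3/6)(3/5) = 6/35; P(data | r = 5) = (5/7)(2/6)(4/5) = 4/21; P(data | r = 6) = (6/7)(1/6)(5/5) = 1/7.
The prior-weighted likelihoods are 1/10 · 0 = 0, 1/5 · 1/21 = 1/105, 1/5 · 4/35 = 4/175, 1/10 · 6/35 = 3/175, 1/5 · 4/21 = 4/105, 1/5 · 1/7 = 1/35; these sum to 61/525.
Therefore the posterior P(r = 2 | data) = (1/105) / (61/525) = 5/61.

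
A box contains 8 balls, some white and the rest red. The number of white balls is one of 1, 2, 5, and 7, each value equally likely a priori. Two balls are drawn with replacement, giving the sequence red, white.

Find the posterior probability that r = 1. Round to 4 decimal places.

For each hypothesis, P(data | H) works out to: P(data | r = 1) = (7/8)(1/8) = 7/64; P(data | r = 2) = (6/8)(2/8) = 3/16; P(data | r = 5) = (3/8)(5/8) = 15/64; P(data | r = 7) = (1/8)(7/8) = 7/64.
The prior-weighted likelihoods are 1/4 · 7/64 = 7/256, 1/4 · 3/16 = 3/64, 1/4 · 15/64 = 15/256, 1/4 · 7/64 = 7/256; these sum to 41/256.
Therefore the posterior P(r = 1 | data) = (7/256) / (41/256) = 7/41.

0.1707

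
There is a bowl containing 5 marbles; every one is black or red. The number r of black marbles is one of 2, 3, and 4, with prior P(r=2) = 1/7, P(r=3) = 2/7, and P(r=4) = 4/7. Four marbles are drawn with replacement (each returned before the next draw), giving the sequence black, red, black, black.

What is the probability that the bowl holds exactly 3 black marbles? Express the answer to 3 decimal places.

Compute the likelihood of the observed sequence for each case: P(data | r = 2) = (2/5)(3/5)(2/5)(2/5) = 0.0384; P(data | r = 3) = (3/5)(2/5)(3/5)(3/5) = 0.0864; P(data | r = 4) = (4/5)(1/5)(4/5)(4/5) = 0.1024.
The prior-weighted likelihoods are 1/7 · 0.0384 = 0.0054857, 2/7 · 0.0864 = 0.024686, 4/7 · 0.1024 = 0.058514; these sum to 0.088686.
Hence P(r = 3 | data) = (0.024686) / (0.088686) = 0.27835.

0.278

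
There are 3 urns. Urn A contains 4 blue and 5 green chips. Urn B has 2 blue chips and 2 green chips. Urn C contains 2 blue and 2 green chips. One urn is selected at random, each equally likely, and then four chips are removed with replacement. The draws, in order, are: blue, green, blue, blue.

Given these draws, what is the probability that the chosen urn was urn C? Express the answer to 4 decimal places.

Under each hypothesis, the probability of the observed sequence is: P(data | urn A) = (4/9)(5/9)(4/9)(4/9) = 0.048773; P(data | urn B) = (2/4)(2/4)(2/4)(2/4) = 0.0625; P(data | urn C) = (2/4)(2/4)(2/4)(2/4) = 0.0625.
Weighting by the prior gives 1/3 · 0.048773 = 0.016258, 1/3 · 0.0625 = 0.020833, 1/3 · 0.0625 = 0.020833; with total 0.057924.
Hence P(urn C | data) = (0.020833) / (0.057924) = 0.35966.

0.3597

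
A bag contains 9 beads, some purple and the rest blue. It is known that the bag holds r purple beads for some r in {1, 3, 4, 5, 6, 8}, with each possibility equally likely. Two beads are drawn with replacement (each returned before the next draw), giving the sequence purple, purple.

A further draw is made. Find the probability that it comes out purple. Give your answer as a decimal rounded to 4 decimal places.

The likelihood of the observed sequence under each hypothesis: P(data | r = 1) = (1/9)(1/9) = 1/81; P(data | r = 3) = (3/9)(3/9) = 1/9; P(data | r = 4) = (4/9)(4/9) = 16/81; P(data | r = 5) = (5/9)(5/9) = 25/81; P(data | r = 6) = (6/9)(6/9) = 4/9; P(data | r = 8) = (8/9)(8/9) = 64/81.
Weighting by the prior gives 1/6 · 1/81 = 1/486, 1/6 · 1/9 = 1/54, 1/6 · 16/81 = 8/243, 1/6 · 25/81 = 25/486, 1/6 · 4/9 = 2/27, 1/6 · 64/81 = 32/243; these sum to 151/486.
The posterior is then P(r = 1 | data) = 1/151, P(r = 3 | data) = 9/151, P(r = 4 | data) = 16/151, P(r = 5 | data) = 25/151, P(r = 6 | data) = 36/151, P(r = 8 | data) = 64/151.
So P(purple next | data) = Σ P(purple next | H) P(H | data) = (1/9)(1/151) + (1/3)(9/151) + (4/9)(16/151) + (5/9)(25/151) + (2/3)(36/151) + (8/9)(64/151) = 105/151.

0.6954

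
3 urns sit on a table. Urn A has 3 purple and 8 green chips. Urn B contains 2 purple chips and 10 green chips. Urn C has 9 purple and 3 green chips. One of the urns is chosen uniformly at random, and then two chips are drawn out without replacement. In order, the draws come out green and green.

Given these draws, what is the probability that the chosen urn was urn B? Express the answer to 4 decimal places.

For each hypothesis, P(data | H) works out to: P(data | urn A) = (8/11)(7/10) = 28/55; P(data | urn B) = (10/12)(9/11) = 15/22; P(data | urn C) = (3/12)(2/11) = 1/22.
The prior-weighted likelihoods are 1/3 · 28/55 = 28/165, 1/3 · 15/22 = 5/22, 1/3 · 1/22 = 1/66; with total 68/165.
By Bayes' rule, P(urn B | data) = (5/22) / (68/165) = 75/136.

0.5515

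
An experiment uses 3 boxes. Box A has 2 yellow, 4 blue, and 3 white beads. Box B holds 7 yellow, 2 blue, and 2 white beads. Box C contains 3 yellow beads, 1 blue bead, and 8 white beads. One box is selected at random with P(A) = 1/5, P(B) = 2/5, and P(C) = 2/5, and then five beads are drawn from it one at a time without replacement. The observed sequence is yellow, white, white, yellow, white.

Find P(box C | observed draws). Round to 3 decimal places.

0.982

Under each hypothesis, the probability of the observed sequence is: P(data | box A) = (2/9)(3/8)(2/7)(1/6)(1/5) = 0.00079365; P(data | box B) = (7/11)(2/10)(1/9)(6/8)(0/7) = 0; P(data | box C) = (3/12)(8/11)(7/10)(2/9)(6/8) = 0.021212.
Multiplying each by its prior: 1/5 · 0.00079365 = 0.00015873, 2/5 · 0 = 0, 2/5 · 0.021212 = 0.0084848; these sum to 0.0086436.
By Bayes' rule, P(box C | data) = (0.0084848) / (0.0086436) = 0.98164.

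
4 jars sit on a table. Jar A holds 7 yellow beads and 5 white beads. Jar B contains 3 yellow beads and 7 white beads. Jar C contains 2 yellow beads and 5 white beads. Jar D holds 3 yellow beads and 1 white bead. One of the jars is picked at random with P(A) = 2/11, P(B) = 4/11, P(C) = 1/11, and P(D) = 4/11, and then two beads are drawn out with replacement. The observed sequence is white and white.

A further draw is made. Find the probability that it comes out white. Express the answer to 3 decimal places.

Under each hypothesis, the probability of the observed sequence is: P(data | jar A) = (5/12)(5/12) = 0.17361; P(data | jar B) = (7/10)(7/10) = 0.49; P(data | jar C) = (5/7)(5/7) = 0.5102; P(data | jar D) = (1/4)(1/4) = 0.0625.
Multiplying each by its prior: 2/11 · 0.17361 = 0.031566, 4/11 · 0.49 = 0.17818, 1/11 · 0.5102 = 0.046382, 4/11 · 0.0625 = 0.022727; with total 0.27886.
The posterior is then P(jar A | data) = 0.1132, P(jar B | data) = 0.63897, P(jar C | data) = 0.16633, P(jar D | data) = 0.081502.
So P(white next | data) = Σ P(white next | H) P(H | data) = (5/12)(0.1132) + (7/10)(0.63897) + (5/7)(0.16633) + (1/4)(0.081502) = 0.63363.

0.634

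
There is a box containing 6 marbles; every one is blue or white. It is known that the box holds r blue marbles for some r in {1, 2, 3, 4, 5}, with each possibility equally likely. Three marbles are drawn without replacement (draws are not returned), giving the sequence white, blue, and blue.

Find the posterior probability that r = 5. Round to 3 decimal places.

0.286

For each hypothesis, P(data | H) works out to: P(data | r = 1) = (5/6)(1/5)(0/4) = 0; P(data | r = 2) = (4/6)(2/5)(1/4) = 1/15; P(data | r = 3) = (3/6)(3/5)(2/4) = 3/20; P(data | r = 4) = (2/6)(4/5)(3/4) = 1/5; P(data | r = 5) = (1/6)(5/5)(4/4) = 1/6.
Weighting by the prior gives 1/5 · 0 = 0, 1/5 · 1/15 = 1/75, 1/5 · 3/20 = 3/100, 1/5 · 1/5 = 1/25, 1/5 · 1/6 = 1/30; these sum to 7/60.
By Bayes' rule, P(r = 5 | data) = (1/30) / (7/60) = 2/7.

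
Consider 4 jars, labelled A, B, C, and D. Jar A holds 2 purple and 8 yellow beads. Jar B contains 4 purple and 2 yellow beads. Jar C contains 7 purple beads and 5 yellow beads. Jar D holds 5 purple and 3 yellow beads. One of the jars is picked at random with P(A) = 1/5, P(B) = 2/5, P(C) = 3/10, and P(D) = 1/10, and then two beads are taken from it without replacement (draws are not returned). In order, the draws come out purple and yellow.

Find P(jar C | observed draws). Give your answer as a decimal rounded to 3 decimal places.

Compute the likelihood of the observed sequence for each case: P(data | jar A) = (2/10)(8/9) = 0.17778; P(data | jar B) = (4/6)(2/5) = 0.26667; P(data | jar C) = (7/12)(5/11) = 0.26515; P(data | jar D) = (5/8)(3/7) = 0.26786.
The prior-weighted likelihoods are 1/5 · 0.17778 = 0.035556, 2/5 · 0.26667 = 0.10667, 3/10 · 0.26515 = 0.079545, 1/10 · 0.26786 = 0.026786; summing to 0.24855.
So P(jar C | data) = (0.079545) / (0.24855) = 0.32003.

0.320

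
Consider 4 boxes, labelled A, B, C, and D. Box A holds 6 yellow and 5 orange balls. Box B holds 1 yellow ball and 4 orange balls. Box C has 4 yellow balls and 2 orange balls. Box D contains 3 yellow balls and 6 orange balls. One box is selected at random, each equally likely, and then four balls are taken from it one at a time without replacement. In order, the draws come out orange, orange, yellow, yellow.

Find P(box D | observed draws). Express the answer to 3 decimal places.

For each hypothesis, P(data | H) works out to: P(data | box A) = (5/11)(4/10)(6/9)(5/8) = 0.075758; P(data | box B) = (4/5)(3/4)(1/3)(0/2) = 0; P(data | box C) = (2/6)(1/5)(4/4)(3/3) = 0.066667; P(data | box D) = (6/9)(5/8)(3/7)(2/6) = 0.059524.
Multiplying each by its prior: 1/4 · 0.075758 = 0.018939, 1/4 · 0 = 0, 1/4 · 0.066667 = 0.016667, 1/4 · 0.059524 = 0.014881; summing to 0.050487.
Therefore the posterior P(box D | data) = (0.014881) / (0.050487) = 0.29475.

0.295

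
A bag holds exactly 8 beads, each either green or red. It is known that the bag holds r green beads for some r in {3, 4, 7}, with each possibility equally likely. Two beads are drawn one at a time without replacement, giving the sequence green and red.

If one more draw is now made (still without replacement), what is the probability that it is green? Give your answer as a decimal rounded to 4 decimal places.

For each hypothesis, P(data | H) works out to: P(data | r = 3) = (3/8)(5/7) = 15/56; P(data | r = 4) = (4/8)(4/7) = 2/7; P(data | r = 7) = (7/8)(1/7) = 1/8.
The prior-weighted likelihoods are 1/3 · 15/56 = 5/56, 1/3 · 2/7 = 2/21, 1/3 · 1/8 = 1/24; with total 19/84.
Dividing through by the total gives posterior P(r = 3 | data) = 15/38, P(r = 4 | data) = 8/19, P(r = 7 | data) = 7/38.
The predictive probability is P(green next | data) = (1/3)(15/38) + (1/2)(8/19) + (1)(7/38) = 10/19.

0.5263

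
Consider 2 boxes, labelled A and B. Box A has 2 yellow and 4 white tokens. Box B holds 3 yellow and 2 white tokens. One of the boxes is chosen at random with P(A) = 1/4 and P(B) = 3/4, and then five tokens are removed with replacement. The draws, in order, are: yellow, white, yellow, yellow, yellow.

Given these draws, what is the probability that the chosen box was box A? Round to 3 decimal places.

For each hypothesis, P(data | H) works out to: P(data | box A) = (2/6)(4/6)(2/6)(2/6)(2/6) = 0.0082305; P(data | box B) = (3/5)(2/5)(3/5)(3/5)(3/5) = 0.05184.
Multiplying each by its prior: 1/4 · 0.0082305 = 0.0020576, 3/4 · 0.05184 = 0.03888; with total 0.040938.
Hence P(box A | data) = (0.0020576) / (0.040938) = 0.050262.

0.050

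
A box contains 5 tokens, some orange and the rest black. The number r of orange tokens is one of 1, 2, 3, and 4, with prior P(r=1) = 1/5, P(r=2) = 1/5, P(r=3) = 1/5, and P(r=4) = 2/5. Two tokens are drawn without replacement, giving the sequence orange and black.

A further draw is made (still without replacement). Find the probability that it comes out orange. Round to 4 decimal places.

For each hypothesis, P(data | H) works out to: P(data | r = 1) = (1/5)(4/4) = 1/5; P(data | r = 2) = (2/5)(3/4) = 3/10; P(data | r = 3) = (3/5)(2/4) = 3/10; P(data | r = 4) = (4/5)(1/4) = 1/5.
The prior-weighted likelihoods are 1/5 · 1/5 = 1/25, 1/5 · 3/10 = 3/50, 1/5 · 3/10 = 3/50, 2/5 · 1/5 = 2/25; with total 6/25.
Normalising, the posterior is P(r = 1 | data) = 1/6, P(r = 2 | data) = 1/4, P(r = 3 | data) = 1/4, P(r = 4 | data) = 1/3.
The predictive probability is P(orange next | data) = (0)(1/6) + (1/3)(1/4) + (2/3)(1/4) + (1)(1/3) = 7/12.

0.5833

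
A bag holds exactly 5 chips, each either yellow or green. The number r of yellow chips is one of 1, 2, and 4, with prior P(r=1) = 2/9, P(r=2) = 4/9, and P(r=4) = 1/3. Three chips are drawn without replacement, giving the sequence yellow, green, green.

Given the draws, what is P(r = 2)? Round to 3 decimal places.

Compute the likelihood of the observed sequence for each case: P(data | r = 1) = (1/5)(4/4)(3/3) = 1/5; P(data | r = 2) = (2/5)(3/4)(2/3) = 1/5; P(data | r = 4) = (4/5)(1/4)(0/3) = 0.
The prior-weighted likelihoods are 2/9 · 1/5 = 2/45, 4/9 · 1/5 = 4/45, 1/3 · 0 = 0; these sum to 2/15.
So P(r = 2 | data) = (4/45) / (2/15) = 2/3.

0.667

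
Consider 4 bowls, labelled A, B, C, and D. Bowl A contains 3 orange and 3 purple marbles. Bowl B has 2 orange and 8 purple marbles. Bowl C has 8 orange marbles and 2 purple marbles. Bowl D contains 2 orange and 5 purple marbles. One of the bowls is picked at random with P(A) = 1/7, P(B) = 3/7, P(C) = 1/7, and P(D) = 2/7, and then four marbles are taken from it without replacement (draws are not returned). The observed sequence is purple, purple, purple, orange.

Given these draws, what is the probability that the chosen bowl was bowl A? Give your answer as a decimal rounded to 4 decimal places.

For each hypothesis, P(data | H) works out to: P(data | bowl A) = (3/6)(2/5)(1/4)(3/3) = 1/20; P(data | bowl B) = (8/10)(7/9)(6/8)(2/7) = 2/15; P(data | bowl C) = (2/10)(1/9)(0/8) = 0; P(data | bowl D) = (5/7)(4/6)(3/5)(2/4) = 1/7.
Multiplying each by its prior: 1/7 · 1/20 = 1/140, 3/7 · 2/15 = 2/35, 1/7 · 0 = 0, 2/7 · 1/7 = 2/49; summing to 103/980.
By Bayes' rule, P(bowl A | data) = (1/140) / (103/980) = 7/103.

0.0680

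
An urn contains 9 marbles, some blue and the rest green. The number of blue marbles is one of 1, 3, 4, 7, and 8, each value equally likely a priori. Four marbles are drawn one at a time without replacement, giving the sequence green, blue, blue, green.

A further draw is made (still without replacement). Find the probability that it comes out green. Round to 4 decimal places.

0.5714

For each hypothesis, P(data | H) works out to: P(data | r = 1) = (8/9)(1/8)(0/7) = 0; P(data | r = 3) = (6/9)(3/8)(2/7)(5/6) = 5/84; P(data | r = 4) = (5/9)(4/8)(3/7)(4/6) = 5/63; P(data | r = 7) = (2/9)(7/8)(6/7)(1/6) = 1/36; P(data | r = 8) = (1/9)(8/8)(7/7)(0/6) = 0.
The prior-weighted likelihoods are 1/5 · 0 = 0, 1/5 · 5/84 = 1/84, 1/5 · 5/63 = 1/63, 1/5 · 1/36 = 1/180, 1/5 · 0 = 0; summing to 1/30.
The posterior is then P(r = 1 | data) = 0, P(r = 3 | data) = 5/14, P(r = 4 | data) = 10/21, P(r = 7 | data) = 1/6, P(r = 8 | data) = 0.
Averaging over the posterior, P(green next | data) = (4/5)(5/14) + (3/5)(10/21) + (0)(1/6) = 4/7.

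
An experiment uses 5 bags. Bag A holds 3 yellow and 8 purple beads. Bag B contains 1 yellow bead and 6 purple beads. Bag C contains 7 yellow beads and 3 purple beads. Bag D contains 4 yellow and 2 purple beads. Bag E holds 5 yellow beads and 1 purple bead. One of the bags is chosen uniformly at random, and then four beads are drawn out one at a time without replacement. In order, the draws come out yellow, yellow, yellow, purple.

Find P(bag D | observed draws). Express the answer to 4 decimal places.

0.3093

The likelihood of the observed sequence under each hypothesis: P(data | bag A) = (3/11)(2/10)(1/9)(8/8) = 0.0060606; P(data | bag B) = (1/7)(0/6) = 0; P(data | bag C) = (7/10)(6/9)(5/8)(3/7) = 0.125; P(data | bag D) = (4/6)(3/5)(2/4)(2/3) = 0.13333; P(data | bag E) = (5/6)(4/5)(3/4)(1/3) = 0.16667.
Multiplying each by its prior: 1/5 · 0.0060606 = 0.0012121, 1/5 · 0 = 0, 1/5 · 0.125 = 0.025, 1/5 · 0.13333 = 0.026667, 1/5 · 0.16667 = 0.033333; with total 0.086212.
By Bayes' rule, P(bag D | data) = (0.026667) / (0.086212) = 0.30931.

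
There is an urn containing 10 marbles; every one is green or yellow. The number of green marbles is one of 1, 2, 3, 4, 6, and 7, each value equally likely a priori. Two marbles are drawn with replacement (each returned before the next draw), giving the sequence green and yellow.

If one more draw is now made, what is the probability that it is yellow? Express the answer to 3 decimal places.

0.573

For each hypothesis, P(data | H) works out to: P(data | r = 1) = (1/10)(9/10) = 9/100; P(data | r = 2) = (2/10)(8/10) = 4/25; P(data | r = 3) = (3/10)(7/10) = 21/100; P(data | r = 4) = (4/10)(6/10) = 6/25; P(data | r = 6) = (6/10)(4/10) = 6/25; P(data | r = 7) = (7/10)(3/10) = 21/100.
The prior-weighted likelihoods are 1/6 · 9/100 = 3/200, 1/6 · 4/25 = 2/75, 1/6 · 21/100 = 7/200, 1/6 · 6/25 = 1/25, 1/6 · 6/25 = 1/25, 1/6 · 21/100 = 7/200; with total 23/120.
Dividing through by the total gives posterior P(r = 1 | data) = 0.078261, P(r = 2 | data) = 0.13913, P(r = 3 | data) = 0.18261, P(r = 4 | data) = 0.2087, P(r = 6 | data) = 0.2087, P(r = 7 | data) = 0.18261.
Averaging over the posterior, P(yellow next | data) = (9/10)(0.078261) + (4/5)(0.13913) + (7/10)(0.18261) + (3/5)(0.2087) + (2/5)(0.2087) + (3/10)(0.18261) = 0.57304.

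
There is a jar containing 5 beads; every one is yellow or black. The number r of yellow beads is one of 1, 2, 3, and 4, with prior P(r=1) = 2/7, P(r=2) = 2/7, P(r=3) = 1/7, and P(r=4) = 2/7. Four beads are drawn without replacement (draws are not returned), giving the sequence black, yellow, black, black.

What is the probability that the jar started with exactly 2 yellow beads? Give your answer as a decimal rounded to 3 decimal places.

0.333

Under each hypothesis, the probability of the observed sequence is: P(data | r = 1) = (4/5)(1/4)(3/3)(2/2) = 1/5; P(data | r = 2) = (3/5)(2/4)(2/3)(1/2) = 1/10; P(data | r = 3) = (2/5)(3/4)(1/3)(0/2) = 0; P(data | r = 4) = (1/5)(4/4)(0/3) = 0.
Multiplying each by its prior: 2/7 · 1/5 = 2/35, 2/7 · 1/10 = 1/35, 1/7 · 0 = 0, 2/7 · 0 = 0; with total 3/35.
Hence P(r = 2 | data) = (1/35) / (3/35) = 1/3.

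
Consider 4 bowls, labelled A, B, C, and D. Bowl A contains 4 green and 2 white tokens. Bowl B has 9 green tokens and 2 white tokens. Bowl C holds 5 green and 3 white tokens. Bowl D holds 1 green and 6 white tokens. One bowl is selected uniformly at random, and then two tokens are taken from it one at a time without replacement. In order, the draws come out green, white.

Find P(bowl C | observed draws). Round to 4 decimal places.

Under each hypothesis, the probability of the observed sequence is: P(data | bowl A) = (4/6)(2/5) = 0.26667; P(data | bowl B) = (9/11)(2/10) = 0.16364; P(data | bowl C) = (5/8)(3/7) = 0.26786; P(data | bowl D) = (1/7)(6/6) = 0.14286.
The prior-weighted likelihoods are 1/4 · 0.26667 = 0.066667, 1/4 · 0.16364 = 0.040909, 1/4 · 0.26786 = 0.066964, 1/4 · 0.14286 = 0.035714; these sum to 0.21025.
Hence P(bowl C | data) = (0.066964) / (0.21025) = 0.31849.

0.3185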